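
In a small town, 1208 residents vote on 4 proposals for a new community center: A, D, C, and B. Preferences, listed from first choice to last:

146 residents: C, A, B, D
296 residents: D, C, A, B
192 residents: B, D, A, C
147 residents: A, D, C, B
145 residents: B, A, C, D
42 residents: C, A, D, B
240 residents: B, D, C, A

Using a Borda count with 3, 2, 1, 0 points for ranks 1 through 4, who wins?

A: 146·2 + 296·1 + 192·1 + 147·3 + 145·2 + 42·2 + 240·0 = 1595
D: 146·0 + 296·3 + 192·2 + 147·2 + 145·0 + 42·1 + 240·2 = 2088
C: 146·3 + 296·2 + 192·0 + 147·1 + 145·1 + 42·3 + 240·1 = 1688
B: 146·1 + 296·0 + 192·3 + 147·0 + 145·3 + 42·0 + 240·3 = 1877
D has the highest Borda score (2088).

D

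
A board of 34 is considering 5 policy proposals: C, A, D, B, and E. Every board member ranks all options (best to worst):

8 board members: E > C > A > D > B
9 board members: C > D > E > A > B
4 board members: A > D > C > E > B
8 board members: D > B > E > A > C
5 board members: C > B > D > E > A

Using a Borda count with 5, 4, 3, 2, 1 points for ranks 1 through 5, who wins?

D

C: 8·4 + 9·5 + 4·3 + 8·1 + 5·5 = 122
A: 8·3 + 9·2 + 4·5 + 8·2 + 5·1 = 83
D: 8·2 + 9·4 + 4·4 + 8·5 + 5·3 = 123
B: 8·1 + 9·1 + 4·1 + 8·4 + 5·4 = 73
E: 8·5 + 9·3 + 4·2 + 8·3 + 5·2 = 109
D has the highest Borda score (123).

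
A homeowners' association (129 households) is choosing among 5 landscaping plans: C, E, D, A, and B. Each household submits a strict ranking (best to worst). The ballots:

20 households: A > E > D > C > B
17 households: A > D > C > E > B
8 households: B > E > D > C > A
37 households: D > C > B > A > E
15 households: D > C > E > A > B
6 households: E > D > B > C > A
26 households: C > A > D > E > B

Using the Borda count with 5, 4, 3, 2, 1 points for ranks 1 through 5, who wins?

D

C: 20·2 + 17·3 + 8·2 + 37·4 + 15·4 + 6·2 + 26·5 = 457
E: 20·4 + 17·2 + 8·4 + 37·1 + 15·3 + 6·5 + 26·2 = 310
D: 20·3 + 17·4 + 8·3 + 37·5 + 15·5 + 6·4 + 26·3 = 514
A: 20·5 + 17·5 + 8·1 + 37·2 + 15·2 + 6·1 + 26·4 = 407
B: 20·1 + 17·1 + 8·5 + 37·3 + 15·1 + 6·3 + 26·1 = 247
D has the highest Borda score (514).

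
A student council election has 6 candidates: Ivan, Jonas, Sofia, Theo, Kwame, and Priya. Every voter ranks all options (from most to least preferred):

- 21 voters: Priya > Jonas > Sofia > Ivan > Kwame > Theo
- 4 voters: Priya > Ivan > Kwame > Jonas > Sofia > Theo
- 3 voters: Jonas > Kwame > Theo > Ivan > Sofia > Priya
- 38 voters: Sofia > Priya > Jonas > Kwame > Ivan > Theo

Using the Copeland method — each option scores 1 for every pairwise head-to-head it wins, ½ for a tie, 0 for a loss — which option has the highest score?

Ivan: beats Theo; loses to Jonas, Sofia, Kwame, and Priya → score 1.
Jonas: beats Ivan, Theo, and Kwame; loses to Sofia and Priya → score 3.
Sofia: beats Ivan, Jonas, Theo, Kwame, and Priya → score 5.
Theo: loses to Ivan, Jonas, Sofia, Kwame, and Priya → score 0.
Kwame: beats Ivan and Theo; loses to Jonas, Sofia, and Priya → score 2.
Priya: beats Ivan, Jonas, Theo, and Kwame; loses to Sofia → score 4.
Sofia has the best pairwise record.

Sofia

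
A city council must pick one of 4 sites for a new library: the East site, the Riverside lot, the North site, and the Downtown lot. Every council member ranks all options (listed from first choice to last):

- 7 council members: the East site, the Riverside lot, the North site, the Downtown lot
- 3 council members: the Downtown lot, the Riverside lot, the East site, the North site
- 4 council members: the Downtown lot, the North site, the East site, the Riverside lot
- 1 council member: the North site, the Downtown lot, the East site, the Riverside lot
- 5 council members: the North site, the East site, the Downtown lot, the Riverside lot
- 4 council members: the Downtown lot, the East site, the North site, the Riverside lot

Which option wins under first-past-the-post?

First-place votes: the East site 7, the Riverside lot 0, the North site 6, the Downtown lot 11.
the Downtown lot has the most first-place votes.

the Downtown lot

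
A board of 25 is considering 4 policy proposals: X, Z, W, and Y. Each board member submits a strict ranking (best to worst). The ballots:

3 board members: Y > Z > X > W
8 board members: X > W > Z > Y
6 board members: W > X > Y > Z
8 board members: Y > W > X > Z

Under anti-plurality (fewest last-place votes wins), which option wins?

X

Last-place votes: X 0, Z 14, W 3, Y 8.
X is ranked last by the fewest voters, so X wins.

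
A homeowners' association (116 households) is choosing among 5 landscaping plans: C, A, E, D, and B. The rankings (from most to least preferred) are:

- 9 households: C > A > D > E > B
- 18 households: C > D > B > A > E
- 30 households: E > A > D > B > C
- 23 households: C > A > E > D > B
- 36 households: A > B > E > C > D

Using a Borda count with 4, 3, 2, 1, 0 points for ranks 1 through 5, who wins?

A

C: 9·4 + 18·4 + 30·0 + 23·4 + 36·1 = 236
A: 9·3 + 18·1 + 30·3 + 23·3 + 36·4 = 348
E: 9·1 + 18·0 + 30·4 + 23·2 + 36·2 = 247
D: 9·2 + 18·3 + 30·2 + 23·1 + 36·0 = 155
B: 9·0 + 18·2 + 30·1 + 23·0 + 36·3 = 174
A has the highest Borda score (348).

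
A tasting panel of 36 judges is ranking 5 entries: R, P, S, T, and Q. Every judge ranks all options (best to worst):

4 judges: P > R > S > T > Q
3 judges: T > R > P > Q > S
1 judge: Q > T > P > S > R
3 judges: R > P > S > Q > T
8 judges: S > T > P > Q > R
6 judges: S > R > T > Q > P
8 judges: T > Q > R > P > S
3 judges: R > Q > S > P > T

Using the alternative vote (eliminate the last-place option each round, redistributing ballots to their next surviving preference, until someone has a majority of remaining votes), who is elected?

Round 1: R 6, P 4, S 14, T 11, Q 1. Eliminate Q.
Round 2: R 6, P 4, S 14, T 12. Eliminate P.
Round 3: R 10, S 14, T 12. Eliminate R.
Round 4: S 24, T 12. S has a majority.

S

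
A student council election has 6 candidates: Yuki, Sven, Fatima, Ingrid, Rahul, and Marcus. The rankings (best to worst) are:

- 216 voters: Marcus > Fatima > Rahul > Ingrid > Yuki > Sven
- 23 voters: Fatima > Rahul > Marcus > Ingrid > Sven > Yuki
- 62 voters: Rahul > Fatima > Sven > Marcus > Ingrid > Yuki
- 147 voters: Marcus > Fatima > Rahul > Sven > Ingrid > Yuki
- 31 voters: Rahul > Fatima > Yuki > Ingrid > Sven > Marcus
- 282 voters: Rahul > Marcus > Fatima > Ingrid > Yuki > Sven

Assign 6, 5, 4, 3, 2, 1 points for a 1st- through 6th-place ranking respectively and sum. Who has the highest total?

Yuki: 216·2 + 23·1 + 62·1 + 147·1 + 31·4 + 282·2 = 1352
Sven: 216·1 + 23·2 + 62·4 + 147·3 + 31·2 + 282·1 = 1295
Fatima: 216·5 + 23·6 + 62·5 + 147·5 + 31·5 + 282·4 = 3546
Ingrid: 216·3 + 23·3 + 62·2 + 147·2 + 31·3 + 282·3 = 2074
Rahul: 216·4 + 23·5 + 62·6 + 147·4 + 31·6 + 282·6 = 3817
Marcus: 216·6 + 23·4 + 62·3 + 147·6 + 31·1 + 282·5 = 3897
Marcus has the highest Borda score (3897).

Marcus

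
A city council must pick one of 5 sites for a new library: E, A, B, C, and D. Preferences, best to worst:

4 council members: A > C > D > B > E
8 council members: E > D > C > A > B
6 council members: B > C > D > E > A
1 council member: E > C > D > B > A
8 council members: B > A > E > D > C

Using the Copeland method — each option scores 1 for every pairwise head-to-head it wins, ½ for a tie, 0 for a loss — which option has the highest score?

E: beats A, C, and D; loses to B → score 3.
A: loses to E, B, C, and D → score 0.
B: beats E, A, C, and D → score 4.
C: beats A; loses to E, B, and D → score 1.
D: beats A and C; loses to E and B → score 2.
B has the best pairwise record.

B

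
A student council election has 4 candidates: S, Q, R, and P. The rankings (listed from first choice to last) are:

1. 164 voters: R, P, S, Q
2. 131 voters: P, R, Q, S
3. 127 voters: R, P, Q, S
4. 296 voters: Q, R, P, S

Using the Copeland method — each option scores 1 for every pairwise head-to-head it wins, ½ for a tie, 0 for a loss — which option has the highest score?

R

S: loses to Q, R, and P → score 0.
Q: beats S; loses to R and P → score 1.
R: beats S, Q, and P → score 3.
P: beats S and Q; loses to R → score 2.
R has the best pairwise record.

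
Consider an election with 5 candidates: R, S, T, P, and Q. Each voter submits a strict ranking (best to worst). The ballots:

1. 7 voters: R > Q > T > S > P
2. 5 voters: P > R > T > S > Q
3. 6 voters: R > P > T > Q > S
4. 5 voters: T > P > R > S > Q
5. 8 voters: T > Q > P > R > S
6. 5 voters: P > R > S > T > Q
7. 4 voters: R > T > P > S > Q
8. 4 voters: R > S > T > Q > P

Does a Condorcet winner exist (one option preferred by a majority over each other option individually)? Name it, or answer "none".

none

Checking pairwise contests:
P beats R 23–21.
R beats S 44–0.
R beats T 31–13.
T beats P 28–16.
R beats Q 36–8.
Every option loses at least one head-to-head, so there is no Condorcet winner.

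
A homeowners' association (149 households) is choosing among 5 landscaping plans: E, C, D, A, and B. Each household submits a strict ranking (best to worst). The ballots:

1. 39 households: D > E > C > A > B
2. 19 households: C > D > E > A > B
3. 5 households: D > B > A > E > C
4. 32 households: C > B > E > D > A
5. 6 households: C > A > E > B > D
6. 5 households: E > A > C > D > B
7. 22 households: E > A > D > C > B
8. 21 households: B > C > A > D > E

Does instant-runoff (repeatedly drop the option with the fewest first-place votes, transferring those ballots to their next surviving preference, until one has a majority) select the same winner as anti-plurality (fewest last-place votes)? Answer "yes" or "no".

yes

Instant-runoff — R1 E 27, C 57, D 44, A 0, B 21 (A out); R2 E 27, C 57, D 44, B 21 (B out); R3 E 27, C 78, D 44 (C winner). Winner: C.
Anti-plurality — last-place votes: E 21, C 5, D 6, A 32, B 85. Winner: C.
The two methods agree.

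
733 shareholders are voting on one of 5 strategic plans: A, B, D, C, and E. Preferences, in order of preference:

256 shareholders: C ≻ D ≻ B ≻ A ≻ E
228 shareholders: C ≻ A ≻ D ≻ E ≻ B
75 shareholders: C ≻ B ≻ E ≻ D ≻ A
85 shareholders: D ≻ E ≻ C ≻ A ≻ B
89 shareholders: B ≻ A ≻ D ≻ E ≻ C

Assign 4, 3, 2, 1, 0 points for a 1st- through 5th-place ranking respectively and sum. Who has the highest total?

C

A: 256·1 + 228·3 + 75·0 + 85·1 + 89·3 = 1292
B: 256·2 + 228·0 + 75·3 + 85·0 + 89·4 = 1093
D: 256·3 + 228·2 + 75·1 + 85·4 + 89·2 = 1817
C: 256·4 + 228·4 + 75·4 + 85·2 + 89·0 = 2406
E: 256·0 + 228·1 + 75·2 + 85·3 + 89·1 = 722
C has the highest Borda score (2406).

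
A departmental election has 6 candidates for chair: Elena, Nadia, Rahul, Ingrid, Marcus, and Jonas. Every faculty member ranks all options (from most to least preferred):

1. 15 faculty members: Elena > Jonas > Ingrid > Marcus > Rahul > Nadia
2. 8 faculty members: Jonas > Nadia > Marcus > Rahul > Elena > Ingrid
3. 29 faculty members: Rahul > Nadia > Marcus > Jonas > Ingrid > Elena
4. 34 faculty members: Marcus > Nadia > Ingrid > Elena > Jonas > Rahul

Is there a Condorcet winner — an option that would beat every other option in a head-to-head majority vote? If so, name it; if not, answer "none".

Marcus vs Elena: 71–15 for Marcus.
Marcus vs Nadia: 49–37 for Marcus.
Marcus vs Rahul: 57–29 for Marcus.
Marcus vs Ingrid: 71–15 for Marcus.
Marcus vs Jonas: 63–23 for Marcus.
Marcus beats every other option head-to-head.

Marcus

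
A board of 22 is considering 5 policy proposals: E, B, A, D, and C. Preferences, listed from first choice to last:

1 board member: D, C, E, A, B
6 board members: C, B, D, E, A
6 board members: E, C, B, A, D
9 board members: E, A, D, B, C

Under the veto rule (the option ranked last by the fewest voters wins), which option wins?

Last-place votes: E 0, B 1, A 6, D 6, C 9.
E is ranked last by the fewest voters, so E wins.

E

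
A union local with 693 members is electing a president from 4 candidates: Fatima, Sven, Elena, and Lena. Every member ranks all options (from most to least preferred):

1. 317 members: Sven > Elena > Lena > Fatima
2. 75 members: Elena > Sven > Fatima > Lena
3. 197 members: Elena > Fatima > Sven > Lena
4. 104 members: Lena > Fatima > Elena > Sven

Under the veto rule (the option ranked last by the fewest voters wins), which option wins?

Last-place votes: Fatima 317, Sven 104, Elena 0, Lena 272.
Elena is ranked last by the fewest voters, so Elena wins.

Elena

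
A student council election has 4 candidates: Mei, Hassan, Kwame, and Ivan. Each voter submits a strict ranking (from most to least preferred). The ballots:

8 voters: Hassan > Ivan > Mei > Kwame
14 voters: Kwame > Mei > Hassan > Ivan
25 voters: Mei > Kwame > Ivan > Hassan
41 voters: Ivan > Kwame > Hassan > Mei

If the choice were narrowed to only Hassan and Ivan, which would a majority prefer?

Ivan

Voters preferring Hassan to Ivan: 22; preferring Ivan to Hassan: 66.
Ivan wins the head-to-head.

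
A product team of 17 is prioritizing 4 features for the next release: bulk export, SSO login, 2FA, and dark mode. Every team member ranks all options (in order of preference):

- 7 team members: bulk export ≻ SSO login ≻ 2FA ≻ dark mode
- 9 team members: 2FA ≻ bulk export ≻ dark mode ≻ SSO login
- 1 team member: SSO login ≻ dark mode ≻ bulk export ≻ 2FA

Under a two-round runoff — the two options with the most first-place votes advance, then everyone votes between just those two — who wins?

2FA

Round 1 first-place votes: bulk export 7, SSO login 1, 2FA 9, dark mode 0.
2FA and bulk export advance.
Runoff: 2FA is preferred to bulk export by 9 voters; bulk export by 8.
2FA wins the runoff.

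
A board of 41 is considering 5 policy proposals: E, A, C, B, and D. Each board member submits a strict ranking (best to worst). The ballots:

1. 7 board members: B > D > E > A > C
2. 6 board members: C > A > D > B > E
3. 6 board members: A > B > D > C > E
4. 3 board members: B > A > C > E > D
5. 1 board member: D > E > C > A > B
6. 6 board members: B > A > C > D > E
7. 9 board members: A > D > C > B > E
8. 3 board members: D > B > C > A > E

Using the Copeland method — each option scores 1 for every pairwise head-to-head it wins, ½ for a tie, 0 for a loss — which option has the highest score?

E: loses to A, C, B, and D → score 0.
A: beats E, C, B, and D → score 4.
C: beats E; loses to A, B, and D → score 1.
B: beats E, C, and D; loses to A → score 3.
D: beats E and C; loses to A and B → score 2.
A has the best pairwise record.

A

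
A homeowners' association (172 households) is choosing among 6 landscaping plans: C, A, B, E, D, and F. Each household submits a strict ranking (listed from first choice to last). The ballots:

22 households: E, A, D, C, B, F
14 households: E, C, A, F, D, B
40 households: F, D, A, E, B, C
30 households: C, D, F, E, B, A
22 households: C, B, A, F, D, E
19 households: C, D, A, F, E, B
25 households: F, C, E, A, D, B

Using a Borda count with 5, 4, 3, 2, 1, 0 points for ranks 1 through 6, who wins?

C

C: 22·2 + 14·4 + 40·0 + 30·5 + 22·5 + 19·5 + 25·4 = 555
A: 22·4 + 14·3 + 40·3 + 30·0 + 22·3 + 19·3 + 25·2 = 423
B: 22·1 + 14·0 + 40·1 + 30·1 + 22·4 + 19·0 + 25·0 = 180
E: 22·5 + 14·5 + 40·2 + 30·2 + 22·0 + 19·1 + 25·3 = 414
D: 22·3 + 14·1 + 40·4 + 30·4 + 22·1 + 19·4 + 25·1 = 483
F: 22·0 + 14·2 + 40·5 + 30·3 + 22·2 + 19·2 + 25·5 = 525
C has the highest Borda score (555).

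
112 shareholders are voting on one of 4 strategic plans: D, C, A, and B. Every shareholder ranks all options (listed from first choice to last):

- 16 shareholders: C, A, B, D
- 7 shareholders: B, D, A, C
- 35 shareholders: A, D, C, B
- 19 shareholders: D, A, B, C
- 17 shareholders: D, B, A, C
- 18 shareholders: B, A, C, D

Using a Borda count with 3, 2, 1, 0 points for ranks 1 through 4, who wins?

D: 16·0 + 7·2 + 35·2 + 19·3 + 17·3 + 18·0 = 192
C: 16·3 + 7·0 + 35·1 + 19·0 + 17·0 + 18·1 = 101
A: 16·2 + 7·1 + 35·3 + 19·2 + 17·1 + 18·2 = 235
B: 16·1 + 7·3 + 35·0 + 19·1 + 17·2 + 18·3 = 144
A has the highest Borda score (235).

A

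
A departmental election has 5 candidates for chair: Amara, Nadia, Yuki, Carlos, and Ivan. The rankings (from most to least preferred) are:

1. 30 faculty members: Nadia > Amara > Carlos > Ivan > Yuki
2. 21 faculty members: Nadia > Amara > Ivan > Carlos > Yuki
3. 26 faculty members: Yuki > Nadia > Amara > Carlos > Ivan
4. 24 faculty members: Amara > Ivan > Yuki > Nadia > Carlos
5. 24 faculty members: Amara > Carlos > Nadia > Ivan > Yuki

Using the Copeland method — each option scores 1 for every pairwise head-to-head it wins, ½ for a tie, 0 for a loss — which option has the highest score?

Amara: beats Yuki, Carlos, and Ivan; loses to Nadia → score 3.
Nadia: beats Amara, Yuki, Carlos, and Ivan → score 4.
Yuki: loses to Amara, Nadia, Carlos, and Ivan → score 0.
Carlos: beats Yuki and Ivan; loses to Amara and Nadia → score 2.
Ivan: beats Yuki; loses to Amara, Nadia, and Carlos → score 1.
Nadia has the best pairwise record.

Nadia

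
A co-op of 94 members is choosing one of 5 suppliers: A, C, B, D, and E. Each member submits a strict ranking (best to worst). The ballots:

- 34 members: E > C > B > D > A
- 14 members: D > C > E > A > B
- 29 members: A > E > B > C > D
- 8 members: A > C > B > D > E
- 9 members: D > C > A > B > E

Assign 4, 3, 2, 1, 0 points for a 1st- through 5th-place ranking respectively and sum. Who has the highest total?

A: 34·0 + 14·1 + 29·4 + 8·4 + 9·2 = 180
C: 34·3 + 14·3 + 29·1 + 8·3 + 9·3 = 224
B: 34·2 + 14·0 + 29·2 + 8·2 + 9·1 = 151
D: 34·1 + 14·4 + 29·0 + 8·1 + 9·4 = 134
E: 34·4 + 14·2 + 29·3 + 8·0 + 9·0 = 251
E has the highest Borda score (251).

E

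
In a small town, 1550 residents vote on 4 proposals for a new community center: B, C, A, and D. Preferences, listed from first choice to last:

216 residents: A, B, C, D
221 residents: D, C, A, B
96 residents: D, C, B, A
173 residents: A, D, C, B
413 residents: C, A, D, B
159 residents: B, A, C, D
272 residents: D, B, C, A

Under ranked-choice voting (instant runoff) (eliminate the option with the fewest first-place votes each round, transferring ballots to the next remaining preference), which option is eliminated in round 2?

Round 1: B 159, C 413, A 389, D 589. Eliminate B.
Round 2: C 413, A 548, D 589. Eliminate C.

C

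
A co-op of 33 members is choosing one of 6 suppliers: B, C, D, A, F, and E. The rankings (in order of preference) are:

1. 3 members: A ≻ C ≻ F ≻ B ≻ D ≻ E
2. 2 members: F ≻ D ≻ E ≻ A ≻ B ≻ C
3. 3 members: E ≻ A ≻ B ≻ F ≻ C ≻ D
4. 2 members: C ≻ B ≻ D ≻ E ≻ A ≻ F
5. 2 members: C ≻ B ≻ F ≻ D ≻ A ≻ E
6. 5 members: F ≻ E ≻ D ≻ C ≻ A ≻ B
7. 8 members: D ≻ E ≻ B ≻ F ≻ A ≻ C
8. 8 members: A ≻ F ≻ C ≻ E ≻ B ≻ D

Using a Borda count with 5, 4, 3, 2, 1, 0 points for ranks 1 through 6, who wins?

F

B: 3·2 + 2·1 + 3·3 + 2·4 + 2·4 + 5·0 + 8·3 + 8·1 = 65
C: 3·4 + 2·0 + 3·1 + 2·5 + 2·5 + 5·2 + 8·0 + 8·3 = 69
D: 3·1 + 2·4 + 3·0 + 2·3 + 2·2 + 5·3 + 8·5 + 8·0 = 76
A: 3·5 + 2·2 + 3·4 + 2·1 + 2·1 + 5·1 + 8·1 + 8·5 = 88
F: 3·3 + 2·5 + 3·2 + 2·0 + 2·3 + 5·5 + 8·2 + 8·4 = 104
E: 3·0 + 2·3 + 3·5 + 2·2 + 2·0 + 5·4 + 8·4 + 8·2 = 93
F has the highest Borda score (104).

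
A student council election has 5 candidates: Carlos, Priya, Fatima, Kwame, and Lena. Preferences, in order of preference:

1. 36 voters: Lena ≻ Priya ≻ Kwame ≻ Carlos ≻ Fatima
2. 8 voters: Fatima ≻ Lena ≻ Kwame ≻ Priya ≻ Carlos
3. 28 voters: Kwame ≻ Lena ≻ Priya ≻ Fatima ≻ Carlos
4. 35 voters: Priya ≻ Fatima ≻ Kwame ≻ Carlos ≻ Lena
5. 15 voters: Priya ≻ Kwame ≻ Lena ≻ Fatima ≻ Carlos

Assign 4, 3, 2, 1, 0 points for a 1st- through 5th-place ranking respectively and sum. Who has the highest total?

Carlos: 36·1 + 8·0 + 28·0 + 35·1 + 15·0 = 71
Priya: 36·3 + 8·1 + 28·2 + 35·4 + 15·4 = 372
Fatima: 36·0 + 8·4 + 28·1 + 35·3 + 15·1 = 180
Kwame: 36·2 + 8·2 + 28·4 + 35·2 + 15·3 = 315
Lena: 36·4 + 8·3 + 28·3 + 35·0 + 15·2 = 282
Priya has the highest Borda score (372).

Priya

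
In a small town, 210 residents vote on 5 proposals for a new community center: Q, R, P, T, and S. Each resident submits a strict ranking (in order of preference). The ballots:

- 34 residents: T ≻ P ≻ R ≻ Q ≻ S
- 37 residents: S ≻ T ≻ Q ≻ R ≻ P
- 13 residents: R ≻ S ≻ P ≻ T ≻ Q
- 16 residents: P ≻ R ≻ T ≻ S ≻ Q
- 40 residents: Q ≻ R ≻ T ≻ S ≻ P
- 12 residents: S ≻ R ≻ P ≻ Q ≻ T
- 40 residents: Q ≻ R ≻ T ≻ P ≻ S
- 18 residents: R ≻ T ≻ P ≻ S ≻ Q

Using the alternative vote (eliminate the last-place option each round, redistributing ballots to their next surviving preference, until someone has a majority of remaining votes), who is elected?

Round 1: Q 80, R 31, P 16, T 34, S 49. Eliminate P.
Round 2: Q 80, R 47, T 34, S 49. Eliminate T.
Round 3: Q 80, R 81, S 49. Eliminate S.
Round 4: Q 117, R 93. Q has a majority.

Q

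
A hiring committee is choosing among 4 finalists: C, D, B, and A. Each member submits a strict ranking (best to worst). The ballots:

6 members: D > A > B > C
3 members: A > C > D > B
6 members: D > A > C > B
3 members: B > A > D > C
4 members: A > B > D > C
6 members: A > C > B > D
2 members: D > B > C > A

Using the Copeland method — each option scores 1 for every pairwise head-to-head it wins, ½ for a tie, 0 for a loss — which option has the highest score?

C: ties B; loses to D and A → score 0.5.
D: beats C and B; loses to A → score 2.
B: ties C; loses to D and A → score 0.5.
A: beats C, D, and B → score 3.
A has the best pairwise record.

A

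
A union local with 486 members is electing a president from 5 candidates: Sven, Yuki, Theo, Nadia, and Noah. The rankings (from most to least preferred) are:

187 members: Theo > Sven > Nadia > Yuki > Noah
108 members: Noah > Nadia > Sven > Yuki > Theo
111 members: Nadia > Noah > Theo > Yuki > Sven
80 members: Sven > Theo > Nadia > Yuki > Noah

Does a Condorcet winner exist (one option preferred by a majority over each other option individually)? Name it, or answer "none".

Theo vs Sven: 298–188 for Theo.
Theo vs Yuki: 378–108 for Theo.
Theo vs Nadia: 267–219 for Theo.
Theo vs Noah: 267–219 for Theo.
Theo beats every other option head-to-head.

Theo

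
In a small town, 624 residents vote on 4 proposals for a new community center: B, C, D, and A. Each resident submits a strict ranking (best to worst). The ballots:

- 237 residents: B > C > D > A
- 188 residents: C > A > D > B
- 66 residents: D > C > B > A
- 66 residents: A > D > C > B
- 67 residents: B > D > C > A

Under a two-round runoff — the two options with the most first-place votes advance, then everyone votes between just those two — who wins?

Round 1 first-place votes: B 304, C 188, D 66, A 66.
B and C advance.
Runoff: B is preferred to C by 304 voters; C by 320.
C wins the runoff.

C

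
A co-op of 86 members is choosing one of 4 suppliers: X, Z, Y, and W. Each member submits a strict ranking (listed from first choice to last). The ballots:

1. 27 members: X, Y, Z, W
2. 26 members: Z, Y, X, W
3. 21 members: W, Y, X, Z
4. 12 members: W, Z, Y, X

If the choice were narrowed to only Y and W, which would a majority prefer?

Voters preferring Y to W: 53; preferring W to Y: 33.
Y wins the head-to-head.

Y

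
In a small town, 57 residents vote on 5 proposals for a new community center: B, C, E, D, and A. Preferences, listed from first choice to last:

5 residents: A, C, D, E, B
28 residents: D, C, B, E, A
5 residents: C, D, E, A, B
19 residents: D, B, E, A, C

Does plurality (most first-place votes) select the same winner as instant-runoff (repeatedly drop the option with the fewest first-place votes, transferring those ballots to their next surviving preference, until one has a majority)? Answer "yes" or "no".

yes

Plurality — first-place votes: B 0, C 5, E 0, D 47, A 5. Winner: D.
Instant-runoff — R1 B 0, C 5, E 0, D 47, A 5 (D winner). Winner: D.
The two methods agree.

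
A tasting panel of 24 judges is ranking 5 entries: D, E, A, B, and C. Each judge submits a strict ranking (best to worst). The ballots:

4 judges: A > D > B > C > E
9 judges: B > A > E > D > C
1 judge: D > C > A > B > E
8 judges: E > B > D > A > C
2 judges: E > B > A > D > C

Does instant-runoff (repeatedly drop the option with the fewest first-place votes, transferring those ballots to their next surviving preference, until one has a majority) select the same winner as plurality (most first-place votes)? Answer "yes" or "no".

no

Instant-runoff — R1 D 1, E 10, A 4, B 9, C 0 (C out); R2 D 1, E 10, A 4, B 9 (D out); R3 E 10, A 5, B 9 (A out); R4 E 10, B 14 (B winner). Winner: B.
Plurality — first-place votes: D 1, E 10, A 4, B 9, C 0. Winner: E.
The two methods disagree.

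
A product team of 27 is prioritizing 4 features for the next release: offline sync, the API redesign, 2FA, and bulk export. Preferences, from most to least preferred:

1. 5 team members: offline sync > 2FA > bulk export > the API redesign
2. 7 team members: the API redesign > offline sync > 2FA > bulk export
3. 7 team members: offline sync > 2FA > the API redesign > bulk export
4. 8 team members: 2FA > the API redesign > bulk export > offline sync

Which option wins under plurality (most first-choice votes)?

offline sync

First-place votes: offline sync 12, the API redesign 7, 2FA 8, bulk export 0.
offline sync has the most first-place votes.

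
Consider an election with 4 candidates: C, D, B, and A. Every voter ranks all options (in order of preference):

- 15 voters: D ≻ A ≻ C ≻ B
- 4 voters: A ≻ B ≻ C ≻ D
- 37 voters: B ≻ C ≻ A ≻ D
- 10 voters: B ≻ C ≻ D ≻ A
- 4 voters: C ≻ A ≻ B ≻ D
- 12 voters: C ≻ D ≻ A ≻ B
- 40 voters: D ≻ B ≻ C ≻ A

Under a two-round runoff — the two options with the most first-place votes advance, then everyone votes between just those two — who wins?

D

Round 1 first-place votes: C 16, D 55, B 47, A 4.
D and B advance.
Runoff: D is preferred to B by 67 voters; B by 55.
D wins the runoff.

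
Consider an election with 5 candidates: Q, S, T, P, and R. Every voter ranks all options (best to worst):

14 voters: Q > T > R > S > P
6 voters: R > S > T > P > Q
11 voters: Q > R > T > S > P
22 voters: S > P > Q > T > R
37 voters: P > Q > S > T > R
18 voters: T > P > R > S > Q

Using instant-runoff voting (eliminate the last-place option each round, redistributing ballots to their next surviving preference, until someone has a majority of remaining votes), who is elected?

Round 1: Q 25, S 22, T 18, P 37, R 6. Eliminate R.
Round 2: Q 25, S 28, T 18, P 37. Eliminate T.
Round 3: Q 25, S 28, P 55. P has a majority.

P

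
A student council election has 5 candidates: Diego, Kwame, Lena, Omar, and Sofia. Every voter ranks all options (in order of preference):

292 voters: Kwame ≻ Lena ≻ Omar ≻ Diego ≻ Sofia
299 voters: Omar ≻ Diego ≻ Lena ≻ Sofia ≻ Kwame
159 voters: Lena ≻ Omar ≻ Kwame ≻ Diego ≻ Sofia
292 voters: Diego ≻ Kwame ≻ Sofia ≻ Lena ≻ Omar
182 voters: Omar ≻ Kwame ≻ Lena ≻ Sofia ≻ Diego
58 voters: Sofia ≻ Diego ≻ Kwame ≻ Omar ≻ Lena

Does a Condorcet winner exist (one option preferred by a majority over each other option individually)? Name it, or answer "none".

none

Checking pairwise contests:
Omar beats Diego 932–350.
Diego beats Kwame 649–633.
Diego beats Lena 649–633.
Kwame beats Omar 642–640.
Diego beats Sofia 1042–240.
Every option loses at least one head-to-head, so there is no Condorcet winner.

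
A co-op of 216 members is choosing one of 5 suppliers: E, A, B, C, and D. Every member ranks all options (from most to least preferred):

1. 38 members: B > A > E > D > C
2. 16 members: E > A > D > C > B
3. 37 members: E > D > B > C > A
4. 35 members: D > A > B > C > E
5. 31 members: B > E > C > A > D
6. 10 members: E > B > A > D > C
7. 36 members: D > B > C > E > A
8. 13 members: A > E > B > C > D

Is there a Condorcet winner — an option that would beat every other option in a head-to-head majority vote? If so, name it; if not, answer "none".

Checking pairwise contests:
B beats E 140–76.
E beats A 130–86.
D beats B 124–92.
E beats C 145–71.
E beats D 145–71.
Every option loses at least one head-to-head, so there is no Condorcet winner.

none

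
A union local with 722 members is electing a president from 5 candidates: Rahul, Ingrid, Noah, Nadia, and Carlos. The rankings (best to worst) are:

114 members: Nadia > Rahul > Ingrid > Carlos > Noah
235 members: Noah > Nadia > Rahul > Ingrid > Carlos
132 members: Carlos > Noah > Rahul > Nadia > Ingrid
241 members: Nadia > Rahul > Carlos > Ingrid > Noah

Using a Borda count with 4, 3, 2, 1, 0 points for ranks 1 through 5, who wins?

Rahul: 114·3 + 235·2 + 132·2 + 241·3 = 1799
Ingrid: 114·2 + 235·1 + 132·0 + 241·1 = 704
Noah: 114·0 + 235·4 + 132·3 + 241·0 = 1336
Nadia: 114·4 + 235·3 + 132·1 + 241·4 = 2257
Carlos: 114·1 + 235·0 + 132·4 + 241·2 = 1124
Nadia has the highest Borda score (2257).

Nadia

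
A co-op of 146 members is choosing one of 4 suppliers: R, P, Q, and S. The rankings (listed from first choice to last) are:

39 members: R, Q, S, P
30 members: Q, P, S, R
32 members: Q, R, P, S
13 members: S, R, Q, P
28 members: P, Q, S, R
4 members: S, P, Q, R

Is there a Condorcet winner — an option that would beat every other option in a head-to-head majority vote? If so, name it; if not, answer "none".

Q

Q vs R: 94–52 for Q.
Q vs P: 114–32 for Q.
Q vs S: 129–17 for Q.
Q beats every other option head-to-head.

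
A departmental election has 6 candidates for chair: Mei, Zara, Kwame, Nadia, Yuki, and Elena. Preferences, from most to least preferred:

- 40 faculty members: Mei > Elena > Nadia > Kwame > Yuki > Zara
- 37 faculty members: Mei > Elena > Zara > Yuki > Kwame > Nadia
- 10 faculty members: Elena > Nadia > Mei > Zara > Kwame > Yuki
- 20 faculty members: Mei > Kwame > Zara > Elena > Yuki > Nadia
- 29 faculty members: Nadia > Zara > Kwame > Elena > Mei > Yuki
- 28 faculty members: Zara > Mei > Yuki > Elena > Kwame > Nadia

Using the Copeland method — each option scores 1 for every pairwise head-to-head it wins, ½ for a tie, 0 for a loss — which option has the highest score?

Mei: beats Zara, Kwame, Nadia, Yuki, and Elena → score 5.
Zara: beats Kwame, Nadia, and Yuki; loses to Mei and Elena → score 3.
Kwame: beats Nadia and Yuki; loses to Mei, Zara, and Elena → score 2.
Nadia: loses to Mei, Zara, Kwame, Yuki, and Elena → score 0.
Yuki: beats Nadia; loses to Mei, Zara, Kwame, and Elena → score 1.
Elena: beats Zara, Kwame, Nadia, and Yuki; loses to Mei → score 4.
Mei has the best pairwise record.

Mei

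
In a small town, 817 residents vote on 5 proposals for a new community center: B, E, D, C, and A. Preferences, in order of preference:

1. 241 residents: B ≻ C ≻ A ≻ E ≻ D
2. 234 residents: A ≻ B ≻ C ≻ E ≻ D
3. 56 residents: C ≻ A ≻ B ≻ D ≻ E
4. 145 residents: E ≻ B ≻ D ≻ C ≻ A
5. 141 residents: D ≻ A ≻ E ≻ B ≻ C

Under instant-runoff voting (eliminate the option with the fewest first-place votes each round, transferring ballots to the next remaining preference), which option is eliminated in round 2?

D

Round 1: B 241, E 145, D 141, C 56, A 234. Eliminate C.
Round 2: B 241, E 145, D 141, A 290. Eliminate D.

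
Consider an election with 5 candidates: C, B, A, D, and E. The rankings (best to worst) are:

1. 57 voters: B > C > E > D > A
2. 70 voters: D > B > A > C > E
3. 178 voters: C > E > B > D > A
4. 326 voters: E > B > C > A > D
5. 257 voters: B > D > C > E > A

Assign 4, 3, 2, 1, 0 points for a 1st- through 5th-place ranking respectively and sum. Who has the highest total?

B

C: 57·3 + 70·1 + 178·4 + 326·2 + 257·2 = 2119
B: 57·4 + 70·3 + 178·2 + 326·3 + 257·4 = 2800
A: 57·0 + 70·2 + 178·0 + 326·1 + 257·0 = 466
D: 57·1 + 70·4 + 178·1 + 326·0 + 257·3 = 1286
E: 57·2 + 70·0 + 178·3 + 326·4 + 257·1 = 2209
B has the highest Borda score (2800).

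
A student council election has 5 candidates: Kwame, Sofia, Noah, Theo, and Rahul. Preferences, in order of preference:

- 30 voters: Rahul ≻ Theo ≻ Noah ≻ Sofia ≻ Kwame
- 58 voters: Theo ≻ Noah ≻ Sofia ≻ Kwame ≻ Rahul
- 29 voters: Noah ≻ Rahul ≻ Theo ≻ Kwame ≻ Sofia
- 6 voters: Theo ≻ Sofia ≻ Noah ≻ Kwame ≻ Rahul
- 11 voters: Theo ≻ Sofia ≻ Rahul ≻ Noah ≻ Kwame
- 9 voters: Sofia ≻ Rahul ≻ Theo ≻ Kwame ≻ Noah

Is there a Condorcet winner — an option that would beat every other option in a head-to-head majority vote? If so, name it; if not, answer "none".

Theo vs Kwame: 143–0 for Theo.
Theo vs Sofia: 134–9 for Theo.
Theo vs Noah: 114–29 for Theo.
Theo vs Rahul: 75–68 for Theo.
Theo beats every other option head-to-head.

Theo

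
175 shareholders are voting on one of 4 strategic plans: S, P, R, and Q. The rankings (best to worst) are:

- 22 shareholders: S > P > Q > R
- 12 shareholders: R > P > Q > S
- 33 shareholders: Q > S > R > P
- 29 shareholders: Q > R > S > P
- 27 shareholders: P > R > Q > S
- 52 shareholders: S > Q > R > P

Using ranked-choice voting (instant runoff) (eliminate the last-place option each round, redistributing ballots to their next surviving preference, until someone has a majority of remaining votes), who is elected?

Q

Round 1: S 74, P 27, R 12, Q 62. Eliminate R.
Round 2: S 74, P 39, Q 62. Eliminate P.
Round 3: S 74, Q 101. Q has a majority.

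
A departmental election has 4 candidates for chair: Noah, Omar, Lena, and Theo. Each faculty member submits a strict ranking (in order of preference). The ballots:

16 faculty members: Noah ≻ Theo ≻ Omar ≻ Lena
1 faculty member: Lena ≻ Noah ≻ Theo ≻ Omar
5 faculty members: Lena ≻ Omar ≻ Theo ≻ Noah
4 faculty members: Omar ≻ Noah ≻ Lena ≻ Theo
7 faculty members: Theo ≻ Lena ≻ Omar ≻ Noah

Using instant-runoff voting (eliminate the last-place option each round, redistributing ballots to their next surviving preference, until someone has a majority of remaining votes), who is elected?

Round 1: Noah 16, Omar 4, Lena 6, Theo 7. Eliminate Omar.
Round 2: Noah 20, Lena 6, Theo 7. Noah has a majority.

Noah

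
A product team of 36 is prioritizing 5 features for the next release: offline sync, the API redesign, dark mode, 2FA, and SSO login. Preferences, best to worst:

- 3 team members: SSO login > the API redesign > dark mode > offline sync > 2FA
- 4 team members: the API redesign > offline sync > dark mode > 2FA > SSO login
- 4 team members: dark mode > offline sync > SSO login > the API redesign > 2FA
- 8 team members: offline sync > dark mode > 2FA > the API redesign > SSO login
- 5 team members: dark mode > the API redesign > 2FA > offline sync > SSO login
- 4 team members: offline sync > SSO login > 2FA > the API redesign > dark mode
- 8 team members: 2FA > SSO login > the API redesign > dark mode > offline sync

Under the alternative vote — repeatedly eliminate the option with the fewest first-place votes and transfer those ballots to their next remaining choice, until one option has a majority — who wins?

Round 1: offline sync 12, the API redesign 4, dark mode 9, 2FA 8, SSO login 3. Eliminate SSO login.
Round 2: offline sync 12, the API redesign 7, dark mode 9, 2FA 8. Eliminate the API redesign.
Round 3: offline sync 16, dark mode 12, 2FA 8. Eliminate 2FA.
Round 4: offline sync 16, dark mode 20. Dark mode has a majority.

dark mode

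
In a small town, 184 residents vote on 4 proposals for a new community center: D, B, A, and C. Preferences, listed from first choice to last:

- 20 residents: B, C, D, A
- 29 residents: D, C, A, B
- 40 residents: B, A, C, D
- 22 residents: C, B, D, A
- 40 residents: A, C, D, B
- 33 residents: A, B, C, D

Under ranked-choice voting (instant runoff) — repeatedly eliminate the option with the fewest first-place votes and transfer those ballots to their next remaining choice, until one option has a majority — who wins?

A

Round 1: D 29, B 60, A 73, C 22. Eliminate C.
Round 2: D 29, B 82, A 73. Eliminate D.
Round 3: B 82, A 102. A has a majority.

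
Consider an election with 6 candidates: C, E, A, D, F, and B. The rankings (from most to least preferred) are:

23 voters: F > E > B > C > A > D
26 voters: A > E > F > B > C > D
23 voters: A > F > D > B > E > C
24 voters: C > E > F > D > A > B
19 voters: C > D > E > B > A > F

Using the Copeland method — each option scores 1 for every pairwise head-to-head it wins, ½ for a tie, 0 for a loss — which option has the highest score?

C: beats A and D; loses to E, F, and B → score 2.
E: beats C, A, D, F, and B → score 5.
A: beats D, F, and B; loses to C and E → score 3.
D: beats B; loses to C, E, A, and F → score 1.
F: beats C, D, and B; loses to E and A → score 3.
B: beats C; loses to E, A, D, and F → score 1.
E has the best pairwise record.

E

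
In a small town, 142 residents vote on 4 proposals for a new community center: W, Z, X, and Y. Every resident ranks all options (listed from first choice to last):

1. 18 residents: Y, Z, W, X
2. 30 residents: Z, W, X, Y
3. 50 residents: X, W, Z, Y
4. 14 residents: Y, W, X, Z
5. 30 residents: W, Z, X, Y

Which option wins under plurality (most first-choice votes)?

First-place votes: W 30, Z 30, X 50, Y 32.
X has the most first-place votes.

X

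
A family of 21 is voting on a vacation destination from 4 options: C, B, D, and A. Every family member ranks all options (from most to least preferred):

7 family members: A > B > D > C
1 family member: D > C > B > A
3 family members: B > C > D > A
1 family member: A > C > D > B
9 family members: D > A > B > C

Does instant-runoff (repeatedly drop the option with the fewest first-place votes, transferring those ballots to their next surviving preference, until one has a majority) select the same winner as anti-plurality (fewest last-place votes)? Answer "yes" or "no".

yes

Instant-runoff — R1 C 0, B 3, D 10, A 8 (C out); R2 B 3, D 10, A 8 (B out); R3 D 13, A 8 (D winner). Winner: D.
Anti-plurality — last-place votes: C 16, B 1, D 0, A 4. Winner: D.
The two methods agree.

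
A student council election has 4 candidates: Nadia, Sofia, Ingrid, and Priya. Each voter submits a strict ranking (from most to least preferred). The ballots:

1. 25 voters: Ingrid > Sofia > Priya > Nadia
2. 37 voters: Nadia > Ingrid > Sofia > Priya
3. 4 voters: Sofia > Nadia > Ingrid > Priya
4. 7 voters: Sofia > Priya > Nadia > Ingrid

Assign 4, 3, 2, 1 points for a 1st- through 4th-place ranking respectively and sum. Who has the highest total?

Ingrid

Nadia: 25·1 + 37·4 + 4·3 + 7·2 = 199
Sofia: 25·3 + 37·2 + 4·4 + 7·4 = 193
Ingrid: 25·4 + 37·3 + 4·2 + 7·1 = 226
Priya: 25·2 + 37·1 + 4·1 + 7·3 = 112
Ingrid has the highest Borda score (226).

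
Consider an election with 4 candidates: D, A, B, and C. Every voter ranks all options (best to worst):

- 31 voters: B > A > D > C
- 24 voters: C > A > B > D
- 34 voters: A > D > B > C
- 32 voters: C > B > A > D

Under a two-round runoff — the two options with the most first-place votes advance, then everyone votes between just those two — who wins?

A

Round 1 first-place votes: D 0, A 34, B 31, C 56.
C and A advance.
Runoff: C is preferred to A by 56 voters; A by 65.
A wins the runoff.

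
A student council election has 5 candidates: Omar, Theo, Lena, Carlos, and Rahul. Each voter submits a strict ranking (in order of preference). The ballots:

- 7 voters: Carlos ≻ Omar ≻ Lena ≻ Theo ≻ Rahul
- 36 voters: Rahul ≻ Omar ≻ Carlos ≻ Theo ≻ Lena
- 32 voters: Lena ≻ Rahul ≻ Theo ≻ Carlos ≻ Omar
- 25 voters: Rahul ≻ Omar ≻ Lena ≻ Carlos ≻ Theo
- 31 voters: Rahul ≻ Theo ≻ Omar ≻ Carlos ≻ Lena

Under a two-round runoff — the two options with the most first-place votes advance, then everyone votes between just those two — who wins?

Round 1 first-place votes: Omar 0, Theo 0, Lena 32, Carlos 7, Rahul 92.
Rahul and Lena advance.
Runoff: Rahul is preferred to Lena by 92 voters; Lena by 39.
Rahul wins the runoff.

Rahul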